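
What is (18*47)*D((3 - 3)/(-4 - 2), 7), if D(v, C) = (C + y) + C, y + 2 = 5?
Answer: 14382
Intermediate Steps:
y = 3 (y = -2 + 5 = 3)
D(v, C) = 3 + 2*C (D(v, C) = (C + 3) + C = (3 + C) + C = 3 + 2*C)
(18*47)*D((3 - 3)/(-4 - 2), 7) = (18*47)*(3 + 2*7) = 846*(3 + 14) = 846*17 = 14382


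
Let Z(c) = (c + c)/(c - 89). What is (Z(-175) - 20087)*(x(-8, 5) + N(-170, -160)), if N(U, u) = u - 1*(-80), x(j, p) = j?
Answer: 5302618/3 ≈ 1.7675e+6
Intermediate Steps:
N(U, u) = 80 + u (N(U, u) = u + 80 = 80 + u)
Z(c) = 2*c/(-89 + c) (Z(c) = (2*c)/(-89 + c) = 2*c/(-89 + c))
(Z(-175) - 20087)*(x(-8, 5) + N(-170, -160)) = (2*(-175)/(-89 - 175) - 20087)*(-8 + (80 - 160)) = (2*(-175)/(-264) - 20087)*(-8 - 80) = (2*(-175)*(-1/264) - 20087)*(-88) = (175/132 - 20087)*(-88) = -2651309/132*(-88) = 5302618/3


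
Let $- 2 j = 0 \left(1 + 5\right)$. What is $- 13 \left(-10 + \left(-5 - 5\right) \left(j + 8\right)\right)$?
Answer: $1170$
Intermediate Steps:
$j = 0$ ($j = - \frac{0 \left(1 + 5\right)}{2} = - \frac{0 \cdot 6}{2} = \left(- \frac{1}{2}\right) 0 = 0$)
$- 13 \left(-10 + \left(-5 - 5\right) \left(j + 8\right)\right) = - 13 \left(-10 + \left(-5 - 5\right) \left(0 + 8\right)\right) = - 13 \left(-10 - 80\right) = \left(-13\right) \left(-90\right) = 1170$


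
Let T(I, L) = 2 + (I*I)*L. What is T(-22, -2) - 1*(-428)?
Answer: -538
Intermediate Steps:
T(I, L) = 2 + L*I**2 (T(I, L) = 2 + I**2*L = 2 + L*I**2)
T(-22, -2) - 1*(-428) = (2 - 2*(-22)**2) - 1*(-428) = (2 - 2*484) + 428 = (2 - 968) + 428 = -966 + 428 = -538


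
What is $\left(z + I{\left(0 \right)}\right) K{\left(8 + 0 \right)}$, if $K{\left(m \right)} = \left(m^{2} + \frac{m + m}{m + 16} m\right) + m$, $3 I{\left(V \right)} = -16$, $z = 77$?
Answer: $\frac{49880}{9} \approx 5542.2$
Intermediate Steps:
$I{\left(V \right)} = - \frac{16}{3}$ ($I{\left(V \right)} = \frac{1}{3} \left(-16\right) = - \frac{16}{3}$)
$K{\left(m \right)} = m + m^{2} + \frac{2 m^{2}}{16 + m}$ ($K{\left(m \right)} = \left(m^{2} + \frac{2 m}{16 + m} m\right) + m = \left(m^{2} + \frac{2 m^{2}}{16 + m}\right) + m = m + m^{2} + \frac{2 m^{2}}{16 + m}$)
$\left(z + I{\left(0 \right)}\right) K{\left(8 + 0 \right)} = \left(77 - \frac{16}{3}\right) \frac{\left(8 + 0\right) \left(16 + \left(8 + 0\right)^{2} + 19 \left(8 + 0\right)\right)}{16 + \left(8 + 0\right)} = \frac{215 \frac{8 \left(16 + 8^{2} + 19 \cdot 8\right)}{16 + 8}}{3} = \frac{215 \frac{8 \left(16 + 64 + 152\right)}{24}}{3} = \frac{215 \cdot 8 \cdot \frac{1}{24} \cdot 232}{3} = \frac{215}{3} \cdot \frac{232}{3} = \frac{49880}{9}$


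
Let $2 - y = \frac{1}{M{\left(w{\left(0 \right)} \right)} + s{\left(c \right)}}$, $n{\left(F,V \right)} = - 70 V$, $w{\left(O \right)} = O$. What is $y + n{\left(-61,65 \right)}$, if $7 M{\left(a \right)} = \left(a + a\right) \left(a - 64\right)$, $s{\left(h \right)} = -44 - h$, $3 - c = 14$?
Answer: $- \frac{150083}{33} \approx -4548.0$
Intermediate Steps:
$c = -11$ ($c = 3 - 14 = -11$)
$M{\left(a \right)} = \frac{2 a \left(-64 + a\right)}{7}$ ($M{\left(a \right)} = \frac{\left(a + a\right) \left(a - 64\right)}{7} = \frac{2 a \left(-64 + a\right)}{7}$)
$y = \frac{67}{33}$ ($y = 2 - \frac{1}{\frac{2}{7} \cdot 0 \left(-64 + 0\right) - 33} = 2 - \frac{1}{\frac{2}{7} \cdot 0 \left(-64\right) + \left(-44 + 11\right)} = 2 - \frac{1}{0 - 33} = 2 - \frac{1}{-33} = 2 - - \frac{1}{33} = 2 + \frac{1}{33} = \frac{67}{33} \approx 2.0303$)
$y + n{\left(-61,65 \right)} = \frac{67}{33} - 4550 = - \frac{150083}{33}$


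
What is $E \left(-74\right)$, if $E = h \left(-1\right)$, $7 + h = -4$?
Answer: $-814$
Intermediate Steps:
$h = -11$ ($h = -7 - 4 = -11$)
$E = 11$ ($E = \left(-11\right) \left(-1\right) = 11$)
$E \left(-74\right) = 11 \left(-74\right) = -814$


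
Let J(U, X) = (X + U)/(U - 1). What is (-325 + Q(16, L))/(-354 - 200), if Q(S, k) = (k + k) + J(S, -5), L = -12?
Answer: 2612/4155 ≈ 0.62864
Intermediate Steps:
J(U, X) = (U + X)/(-1 + U)
Q(S, k) = 2*k + (-5 + S)/(-1 + S) (Q(S, k) = (k + k) + (S - 5)/(-1 + S) = 2*k + (-5 + S)/(-1 + S))
(-325 + Q(16, L))/(-354 - 200) = (-325 + (-5 + 16 + 2*(-12)*(-1 + 16))/(-1 + 16))/(-354 - 200) = (-325 + (-5 + 16 + 2*(-12)*15)/15)/(-554) = -(-325 + (-5 + 16 - 360)/15)/554 = -(-325 + (1/15)*(-349))/554 = -(-325 - 349/15)/554 = -1/554*(-5224/15) = 2612/4155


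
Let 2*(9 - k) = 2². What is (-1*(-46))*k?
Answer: 322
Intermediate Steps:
k = 7 (k = 9 - ½*2² = 9 - ½*4 = 9 - 2 = 7)
(-1*(-46))*k = -1*(-46)*7 = 46*7 = 322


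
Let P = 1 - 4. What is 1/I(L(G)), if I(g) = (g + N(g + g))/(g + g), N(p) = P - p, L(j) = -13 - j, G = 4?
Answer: -17/7 ≈ -2.4286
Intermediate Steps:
P = -3
N(p) = -3 - p
I(g) = (-3 - g)/(2*g) (I(g) = (g + (-3 - (g + g)))/(g + g) = (g + (-3 - 2*g))/((2*g)) = (g + (-3 - 2*g))*(1/(2*g)) = (-3 - g)*(1/(2*g)) = (-3 - g)/(2*g))
1/I(L(G)) = 1/((-3 - (-13 - 1*4))/(2*(-13 - 1*4))) = 1/((-3 - (-13 - 4))/(2*(-13 - 4))) = 1/((½)*(-3 - 1*(-17))/(-17)) = 1/((½)*(-1/17)*(-3 + 17)) = 1/((½)*(-1/17)*14) = 1/(-7/17) = -17/7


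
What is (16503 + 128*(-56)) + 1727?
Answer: 11062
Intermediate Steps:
(16503 + 128*(-56)) + 1727 = (16503 - 7168) + 1727 = 9335 + 1727 = 11062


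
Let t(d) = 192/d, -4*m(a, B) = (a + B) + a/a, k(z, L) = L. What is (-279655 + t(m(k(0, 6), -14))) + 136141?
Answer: -1003830/7 ≈ -1.4340e+5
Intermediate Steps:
m(a, B) = -¼ - B/4 - a/4 (m(a, B) = -((a + B) + a/a)/4 = -((B + a) + 1)/4 = -(1 + B + a)/4 = -¼ - B/4 - a/4)
(-279655 + t(m(k(0, 6), -14))) + 136141 = (-279655 + 192/(-¼ - ¼*(-14) - ¼*6)) + 136141 = (-279655 + 192/(-¼ + 7/2 - 3/2)) + 136141 = (-279655 + 192/(7/4)) + 136141 = (-279655 + 192*(4/7)) + 136141 = (-279655 + 768/7) + 136141 = -1956817/7 + 136141 = -1003830/7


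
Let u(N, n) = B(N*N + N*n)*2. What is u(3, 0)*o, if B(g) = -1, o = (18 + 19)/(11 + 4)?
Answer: -74/15 ≈ -4.9333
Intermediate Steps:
o = 37/15 ≈ 2.4667
u(N, n) = -2 (u(N, n) = -1*2 = -2)
u(3, 0)*o = -2*37/15 = -74/15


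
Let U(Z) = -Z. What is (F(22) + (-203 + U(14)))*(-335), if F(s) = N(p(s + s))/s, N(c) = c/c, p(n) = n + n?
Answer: 1598955/22 ≈ 72680.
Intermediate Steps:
p(n) = 2*n
N(c) = 1
F(s) = 1/s
(F(22) + (-203 + U(14)))*(-335) = (1/22 + (-203 - 1*14))*(-335) = (1/22 + (-203 - 14))*(-335) = (1/22 - 217)*(-335) = -4773/22*(-335) = 1598955/22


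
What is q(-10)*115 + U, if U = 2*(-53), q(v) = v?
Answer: -1256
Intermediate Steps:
U = -106
q(-10)*115 + U = -10*115 - 106 = -1150 - 106 = -1256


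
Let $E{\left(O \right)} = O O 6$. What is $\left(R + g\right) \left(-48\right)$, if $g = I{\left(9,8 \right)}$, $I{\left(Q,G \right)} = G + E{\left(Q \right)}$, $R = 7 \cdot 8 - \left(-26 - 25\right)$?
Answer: $-28848$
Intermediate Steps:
$E{\left(O \right)} = 6 O^{2}$ ($E{\left(O \right)} = O^{2} \cdot 6 = 6 O^{2}$)
$R = 107$ ($R = 56 - \left(-26 - 25\right) = 56 - -51 = 56 + 51 = 107$)
$I{\left(Q,G \right)} = G + 6 Q^{2}$
$g = 494$ ($g = 8 + 6 \cdot 9^{2} = 8 + 6 \cdot 81 = 8 + 486 = 494$)
$\left(R + g\right) \left(-48\right) = \left(107 + 494\right) \left(-48\right) = 601 \left(-48\right) = -28848$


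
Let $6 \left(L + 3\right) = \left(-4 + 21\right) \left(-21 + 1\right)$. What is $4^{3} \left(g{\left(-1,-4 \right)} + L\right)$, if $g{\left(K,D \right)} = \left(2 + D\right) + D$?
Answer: $- \frac{12608}{3} \approx -4202.7$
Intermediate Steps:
$g{\left(K,D \right)} = 2 + 2 D$
$L = - \frac{179}{3}$ ($L = -3 + \frac{\left(-4 + 21\right) \left(-21 + 1\right)}{6} = -3 + \frac{17 \left(-20\right)}{6} = -3 + \frac{1}{6} \left(-340\right) = -3 - \frac{170}{3} = - \frac{179}{3} \approx -59.667$)
$4^{3} \left(g{\left(-1,-4 \right)} + L\right) = 4^{3} \left(\left(2 + 2 \left(-4\right)\right) - \frac{179}{3}\right) = 64 \left(\left(2 - 8\right) - \frac{179}{3}\right) = 64 \left(-6 - \frac{179}{3}\right) = 64 \left(- \frac{197}{3}\right) = - \frac{12608}{3}$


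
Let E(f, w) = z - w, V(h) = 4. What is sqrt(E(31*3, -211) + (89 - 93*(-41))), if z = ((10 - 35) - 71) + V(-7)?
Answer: sqrt(4021) ≈ 63.411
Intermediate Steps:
z = -92 (z = ((10 - 35) - 71) + 4 = (-25 - 71) + 4 = -96 + 4 = -92)
E(f, w) = -92 - w
sqrt(E(31*3, -211) + (89 - 93*(-41))) = sqrt((-92 - 1*(-211)) + (89 - 93*(-41))) = sqrt((-92 + 211) + (89 + 3813)) = sqrt(119 + 3902) = sqrt(4021)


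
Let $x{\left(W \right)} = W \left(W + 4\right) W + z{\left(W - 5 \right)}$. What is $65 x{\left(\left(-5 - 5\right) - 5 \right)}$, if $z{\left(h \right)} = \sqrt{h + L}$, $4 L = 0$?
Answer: $-160875 + 130 i \sqrt{5} \approx -1.6088 \cdot 10^{5} + 290.69 i$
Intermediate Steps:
$L = 0$ ($L = \frac{1}{4} \cdot 0 = 0$)
$z{\left(h \right)} = \sqrt{h}$ ($z{\left(h \right)} = \sqrt{h + 0} = \sqrt{h}$)
$x{\left(W \right)} = \sqrt{-5 + W} + W^{2} \left(4 + W\right)$ ($x{\left(W \right)} = W \left(W + 4\right) W + \sqrt{W - 5} = W \left(4 + W\right) W + \sqrt{-5 + W} = W^{2} \left(4 + W\right) + \sqrt{-5 + W} = \sqrt{-5 + W} + W^{2} \left(4 + W\right)$)
$65 x{\left(\left(-5 - 5\right) - 5 \right)} = 65 \left(\left(\left(-5 - 5\right) - 5\right)^{3} + \sqrt{-5 - 15} + 4 \left(\left(-5 - 5\right) - 5\right)^{2}\right) = 65 \left(\left(-10 - 5\right)^{3} + \sqrt{-5 - 15} + 4 \left(-10 - 5\right)^{2}\right) = 65 \left(\left(-15\right)^{3} + \sqrt{-5 - 15} + 4 \left(-15\right)^{2}\right) = 65 \left(-3375 + \sqrt{-20} + 4 \cdot 225\right) = 65 \left(-3375 + 2 i \sqrt{5} + 900\right) = 65 \left(-2475 + 2 i \sqrt{5}\right) = -160875 + 130 i \sqrt{5}$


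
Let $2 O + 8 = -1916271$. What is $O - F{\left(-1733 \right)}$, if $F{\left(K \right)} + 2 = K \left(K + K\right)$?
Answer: $- \frac{13929431}{2} \approx -6.9647 \cdot 10^{6}$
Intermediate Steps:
$O = - \frac{1916279}{2}$ ($O = -4 + \frac{1}{2} \left(-1916271\right) = -4 - \frac{1916271}{2} = - \frac{1916279}{2} \approx -9.5814 \cdot 10^{5}$)
$F{\left(K \right)} = -2 + 2 K^{2}$ ($F{\left(K \right)} = -2 + K \left(K + K\right) = -2 + K 2 K = -2 + 2 K^{2}$)
$O - F{\left(-1733 \right)} = - \frac{1916279}{2} - \left(-2 + 2 \left(-1733\right)^{2}\right) = - \frac{1916279}{2} - \left(-2 + 2 \cdot 3003289\right) = - \frac{1916279}{2} - \left(-2 + 6006578\right) = - \frac{1916279}{2} - 6006576 = - \frac{13929431}{2}$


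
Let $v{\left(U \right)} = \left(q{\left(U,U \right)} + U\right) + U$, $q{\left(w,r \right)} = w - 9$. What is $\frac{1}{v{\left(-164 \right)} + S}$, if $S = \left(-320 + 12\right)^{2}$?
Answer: $\frac{1}{94363} \approx 1.0597 \cdot 10^{-5}$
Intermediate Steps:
$q{\left(w,r \right)} = -9 + w$ ($q{\left(w,r \right)} = w - 9 = -9 + w$)
$v{\left(U \right)} = -9 + 3 U$ ($v{\left(U \right)} = \left(\left(-9 + U\right) + U\right) + U = \left(-9 + 2 U\right) + U = -9 + 3 U$)
$S = 94864$ ($S = \left(-308\right)^{2} = 94864$)
$\frac{1}{v{\left(-164 \right)} + S} = \frac{1}{\left(-9 + 3 \left(-164\right)\right) + 94864} = \frac{1}{\left(-9 - 492\right) + 94864} = \frac{1}{-501 + 94864} = \frac{1}{94363}$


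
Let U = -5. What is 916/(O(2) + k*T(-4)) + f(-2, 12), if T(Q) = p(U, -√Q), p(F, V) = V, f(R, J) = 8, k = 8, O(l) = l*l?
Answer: 365/17 + 916*I/17 ≈ 21.471 + 53.882*I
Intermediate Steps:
O(l) = l²
T(Q) = -√Q
916/(O(2) + k*T(-4)) + f(-2, 12) = 916/(2² + 8*(-√(-4))) + 8 = 916/(4 + 8*(-2*I)) + 8 = 916/(4 - 16*I) + 8 = ((4 + 16*I)/272)*916 + 8 = 229*(4 + 16*I)/68 + 8 = 8 + 229*(4 + 16*I)/68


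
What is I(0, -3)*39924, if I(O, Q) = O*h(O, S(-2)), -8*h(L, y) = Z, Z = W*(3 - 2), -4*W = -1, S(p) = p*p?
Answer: 0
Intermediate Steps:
S(p) = p**2
W = 1/4 (W = -1/4*(-1) = 1/4 ≈ 0.25000)
Z = 1/4 (Z = (3 - 2)/4 = (1/4)*1 = 1/4 ≈ 0.25000)
h(L, y) = -1/32 (h(L, y) = -1/8*1/4 = -1/32)
I(O, Q) = -O/32 (I(O, Q) = O*(-1/32) = -O/32)
I(0, -3)*39924 = -1/32*0*39924 = 0*39924 = 0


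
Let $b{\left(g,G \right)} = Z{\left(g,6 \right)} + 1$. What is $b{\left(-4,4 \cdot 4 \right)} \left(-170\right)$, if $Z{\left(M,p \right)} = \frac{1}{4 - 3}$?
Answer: $-340$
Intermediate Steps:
$Z{\left(M,p \right)} = 1$ ($Z{\left(M,p \right)} = 1^{-1} = 1$)
$b{\left(g,G \right)} = 2$ ($b{\left(g,G \right)} = 1 + 1 = 2$)
$b{\left(-4,4 \cdot 4 \right)} \left(-170\right) = 2 \left(-170\right) = -340$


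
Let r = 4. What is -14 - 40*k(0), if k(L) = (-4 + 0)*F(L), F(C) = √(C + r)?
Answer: 306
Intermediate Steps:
F(C) = √(4 + C) (F(C) = √(C + 4) = √(4 + C))
k(L) = -4*√(4 + L) (k(L) = (-4 + 0)*√(4 + L) = -4*√(4 + L))
-14 - 40*k(0) = -14 - (-160)*√(4 + 0) = -14 - (-160)*√4 = -14 - (-160)*2 = -14 - 40*(-8) = -14 + 320 = 306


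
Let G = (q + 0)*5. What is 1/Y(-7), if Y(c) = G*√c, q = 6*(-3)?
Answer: I*√7/630 ≈ 0.0041996*I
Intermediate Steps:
q = -18
G = -90 (G = (-18 + 0)*5 = -18*5 = -90)
Y(c) = -90*√c
1/Y(-7) = 1/(-90*I*√7) = I*√7/630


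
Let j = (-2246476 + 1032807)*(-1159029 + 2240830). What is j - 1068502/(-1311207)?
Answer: -1721547051251129381/1311207 ≈ -1.3129e+12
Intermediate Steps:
j = -1312948337869 (j = -1213669*1081801 = -1312948337869)
j - 1068502/(-1311207) = -1312948337869 - 1068502/(-1311207) = -1312948337869 - 1068502*(-1)/1311207 = -1312948337869 - 1*(-1068502/1311207) = -1312948337869 + 1068502/1311207 = -1721547051251129381/1311207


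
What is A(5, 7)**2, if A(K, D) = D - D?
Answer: 0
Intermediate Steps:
A(K, D) = 0
A(5, 7)**2 = 0**2 = 0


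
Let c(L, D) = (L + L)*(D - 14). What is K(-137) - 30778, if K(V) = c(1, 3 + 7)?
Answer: -30786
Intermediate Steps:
c(L, D) = 2*L*(-14 + D) (c(L, D) = (2*L)*(-14 + D) = 2*L*(-14 + D))
K(V) = -8 (K(V) = 2*1*(-14 + (3 + 7)) = 2*1*(-14 + 10) = 2*1*(-4) = -8)
K(-137) - 30778 = -8 - 30778 = -30786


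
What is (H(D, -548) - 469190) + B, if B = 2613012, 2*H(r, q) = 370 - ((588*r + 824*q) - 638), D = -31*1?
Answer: 2379216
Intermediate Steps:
D = -31
H(r, q) = 504 - 412*q - 294*r (H(r, q) = (370 - ((588*r + 824*q) - 638))/2 = (370 - (-638 + 588*r + 824*q))/2 = (370 + (638 - 824*q - 588*r))/2 = (1008 - 824*q - 588*r)/2 = 504 - 412*q - 294*r)
(H(D, -548) - 469190) + B = ((504 - 412*(-548) - 294*(-31)) - 469190) + 2613012 = ((504 + 225776 + 9114) - 469190) + 2613012 = (235394 - 469190) + 2613012 = -233796 + 2613012 = 2379216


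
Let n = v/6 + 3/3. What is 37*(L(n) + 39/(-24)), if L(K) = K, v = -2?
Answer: -851/24 ≈ -35.458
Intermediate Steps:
n = ⅔ (n = -2/6 + 3/3 = -2*⅙ + 3*(⅓) = -⅓ + 1 = ⅔ ≈ 0.66667)
37*(L(n) + 39/(-24)) = 37*(⅔ + 39/(-24)) = 37*(⅔ + 39*(-1/24)) = 37*(⅔ - 13/8) = 37*(-23/24) = -851/24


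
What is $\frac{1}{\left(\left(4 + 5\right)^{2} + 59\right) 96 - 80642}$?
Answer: $- \frac{1}{67202} \approx -1.4881 \cdot 10^{-5}$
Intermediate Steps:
$\frac{1}{\left(\left(4 + 5\right)^{2} + 59\right) 96 - 80642} = \frac{1}{\left(9^{2} + 59\right) 96 - 80642} = \frac{1}{\left(81 + 59\right) 96 - 80642} = \frac{1}{140 \cdot 96 - 80642} = \frac{1}{13440 - 80642} = \frac{1}{-67202} = - \frac{1}{67202}$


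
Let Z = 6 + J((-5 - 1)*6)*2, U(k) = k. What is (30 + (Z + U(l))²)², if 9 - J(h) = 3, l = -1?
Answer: 101761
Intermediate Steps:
J(h) = 6 (J(h) = 9 - 1*3 = 9 - 3 = 6)
Z = 18 (Z = 6 + 6*2 = 6 + 12 = 18)
(30 + (Z + U(l))²)² = (30 + (18 - 1)²)² = (30 + 17²)² = (30 + 289)² = 319² = 101761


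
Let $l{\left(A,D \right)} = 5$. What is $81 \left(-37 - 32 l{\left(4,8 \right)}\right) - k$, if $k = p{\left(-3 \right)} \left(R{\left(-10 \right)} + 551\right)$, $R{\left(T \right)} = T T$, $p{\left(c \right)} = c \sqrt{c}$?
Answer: $-15957 + 1953 i \sqrt{3} \approx -15957.0 + 3382.7 i$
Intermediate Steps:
$p{\left(c \right)} = c^{\frac{3}{2}}$
$R{\left(T \right)} = T^{2}$
$k = - 1953 i \sqrt{3}$ ($k = \left(-3\right)^{\frac{3}{2}} \left(\left(-10\right)^{2} + 551\right) = - 3 i \sqrt{3} \left(100 + 551\right) = - 3 i \sqrt{3} \cdot 651 = - 1953 i \sqrt{3} \approx - 3382.7 i$)
$81 \left(-37 - 32 l{\left(4,8 \right)}\right) - k = 81 \left(-37 - 160\right) - - 1953 i \sqrt{3} = 81 \left(-37 - 160\right) + 1953 i \sqrt{3} = 81 \left(-197\right) + 1953 i \sqrt{3} = -15957 + 1953 i \sqrt{3}$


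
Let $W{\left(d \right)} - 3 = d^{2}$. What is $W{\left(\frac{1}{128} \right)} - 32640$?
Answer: $- \frac{534724607}{16384} \approx -32637.0$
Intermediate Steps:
$W{\left(d \right)} = 3 + d^{2}$
$W{\left(\frac{1}{128} \right)} - 32640 = \left(3 + \left(\frac{1}{128}\right)^{2}\right) - 32640 = \left(3 + \frac{1}{16384}\right) - 32640 = \frac{49153}{16384} - 32640 = - \frac{534724607}{16384}$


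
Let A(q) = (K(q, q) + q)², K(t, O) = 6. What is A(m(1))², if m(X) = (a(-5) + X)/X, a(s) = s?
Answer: 16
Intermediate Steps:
m(X) = (-5 + X)/X
A(q) = (6 + q)²
A(m(1))² = ((6 + (-5 + 1)/1)²)² = ((6 + 1*(-4))²)² = ((6 - 4)²)² = (2²)² = 4² = 16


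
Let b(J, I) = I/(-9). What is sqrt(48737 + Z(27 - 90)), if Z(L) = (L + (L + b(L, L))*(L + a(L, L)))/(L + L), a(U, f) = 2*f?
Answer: sqrt(194614)/2 ≈ 220.58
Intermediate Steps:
b(J, I) = -I/9 (b(J, I) = I*(-1/9) = -I/9)
Z(L) = (L + 8*L**2/3)/(2*L) (Z(L) = (L + (L - L/9)*(L + 2*L))/(L + L) = (L + (8*L/9)*(3*L))/((2*L)) = (L + 8*L**2/3)*(1/(2*L)) = (L + 8*L**2/3)/(2*L))
sqrt(48737 + Z(27 - 90)) = sqrt(48737 + (1/2 + 4*(27 - 90)/3)) = sqrt(48737 + (1/2 + (4/3)*(-63))) = sqrt(48737 + (1/2 - 84)) = sqrt(48737 - 167/2) = sqrt(97307/2) = sqrt(194614)/2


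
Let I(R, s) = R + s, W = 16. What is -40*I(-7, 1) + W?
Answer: 256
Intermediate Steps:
-40*I(-7, 1) + W = -40*(-7 + 1) + 16 = -40*(-6) + 16 = 240 + 16 = 256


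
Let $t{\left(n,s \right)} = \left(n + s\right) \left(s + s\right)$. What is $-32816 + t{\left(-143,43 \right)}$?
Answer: $-41416$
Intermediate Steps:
$t{\left(n,s \right)} = 2 s \left(n + s\right)$ ($t{\left(n,s \right)} = \left(n + s\right) 2 s = 2 s \left(n + s\right)$)
$-32816 + t{\left(-143,43 \right)} = -32816 + 2 \cdot 43 \left(-143 + 43\right) = -32816 + 2 \cdot 43 \left(-100\right) = -32816 - 8600 = -41416$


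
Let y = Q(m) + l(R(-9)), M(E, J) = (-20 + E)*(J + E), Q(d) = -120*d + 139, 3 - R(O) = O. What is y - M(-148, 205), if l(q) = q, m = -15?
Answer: 11527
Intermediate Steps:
R(O) = 3 - O
Q(d) = 139 - 120*d
M(E, J) = (-20 + E)*(E + J)
y = 1951 (y = (139 - 120*(-15)) + (3 - 1*(-9)) = (139 + 1800) + (3 + 9) = 1939 + 12 = 1951)
y - M(-148, 205) = 1951 - ((-148)² - 20*(-148) - 20*205 - 148*205) = 1951 - (21904 + 2960 - 4100 - 30340) = 1951 - 1*(-9576) = 1951 + 9576 = 11527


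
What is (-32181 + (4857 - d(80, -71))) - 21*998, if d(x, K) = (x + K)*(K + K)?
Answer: -47004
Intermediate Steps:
d(x, K) = 2*K*(K + x) (d(x, K) = (K + x)*(2*K) = 2*K*(K + x))
(-32181 + (4857 - d(80, -71))) - 21*998 = (-32181 + (4857 - 2*(-71)*(-71 + 80))) - 21*998 = (-32181 + (4857 - 2*(-71)*9)) - 20958 = (-32181 + (4857 - 1*(-1278))) - 20958 = (-32181 + (4857 + 1278)) - 20958 = (-32181 + 6135) - 20958 = -26046 - 20958 = -47004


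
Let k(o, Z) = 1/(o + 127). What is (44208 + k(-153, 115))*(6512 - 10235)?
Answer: -4279242261/26 ≈ -1.6459e+8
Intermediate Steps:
k(o, Z) = 1/(127 + o)
(44208 + k(-153, 115))*(6512 - 10235) = (44208 + 1/(127 - 153))*(6512 - 10235) = (44208 + 1/(-26))*(-3723) = (44208 - 1/26)*(-3723) = (1149407/26)*(-3723) = -4279242261/26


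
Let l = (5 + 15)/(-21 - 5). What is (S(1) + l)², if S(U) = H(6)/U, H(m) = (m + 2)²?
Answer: 675684/169 ≈ 3998.1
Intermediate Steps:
l = -10/13 (l = 20/(-26) = 20*(-1/26) = -10/13 ≈ -0.76923)
H(m) = (2 + m)²
S(U) = 64/U (S(U) = (2 + 6)²/U = 8²/U = 64/U)
(S(1) + l)² = (64/1 - 10/13)² = (64*1 - 10/13)² = (64 - 10/13)² = (822/13)² = 675684/169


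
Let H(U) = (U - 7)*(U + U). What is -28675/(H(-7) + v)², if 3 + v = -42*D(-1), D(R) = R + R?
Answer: -28675/76729 ≈ -0.37372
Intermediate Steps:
H(U) = 2*U*(-7 + U) (H(U) = (-7 + U)*(2*U) = 2*U*(-7 + U))
D(R) = 2*R
v = 81 (v = -3 - 84*(-1) = -3 - 42*(-2) = -3 + 84 = 81)
-28675/(H(-7) + v)² = -28675/(2*(-7)*(-7 - 7) + 81)² = -28675/(2*(-7)*(-14) + 81)² = -28675/(196 + 81)² = -28675/(277²) = -28675/76729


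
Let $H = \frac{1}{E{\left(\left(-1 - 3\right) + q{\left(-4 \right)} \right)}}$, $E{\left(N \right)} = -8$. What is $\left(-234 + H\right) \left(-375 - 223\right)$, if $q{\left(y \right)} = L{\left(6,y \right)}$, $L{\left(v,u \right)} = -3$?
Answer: $\frac{560027}{4} \approx 1.4001 \cdot 10^{5}$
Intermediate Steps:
$q{\left(y \right)} = -3$
$H = - \frac{1}{8}$ ($H = \frac{1}{-8} = - \frac{1}{8} \approx -0.125$)
$\left(-234 + H\right) \left(-375 - 223\right) = \left(-234 - \frac{1}{8}\right) \left(-375 - 223\right) = \left(- \frac{1873}{8}\right) \left(-598\right) = \frac{560027}{4}$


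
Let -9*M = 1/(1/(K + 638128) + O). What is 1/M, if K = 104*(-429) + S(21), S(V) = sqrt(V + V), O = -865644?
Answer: 1372179242609271792/176128247051 + 9*sqrt(42)/352256494102 ≈ 7.7908e+6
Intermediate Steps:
S(V) = sqrt(2)*sqrt(V) (S(V) = sqrt(2*V) = sqrt(2)*sqrt(V))
K = -44616 + sqrt(42) (K = 104*(-429) + sqrt(2)*sqrt(21) = -44616 + sqrt(42) ≈ -44610.)
M = -1/(9*(-865644 + 1/(593512 + sqrt(42)))) (M = -1/(9*(1/((-44616 + sqrt(42)) + 638128) - 865644)) = -1/(9*(1/(593512 + sqrt(42)) - 865644)) = -1/(9*(-865644 + 1/(593512 + sqrt(42)))) ≈ 1.2836e-7)
1/M = 1/(304928720579838176/2375637456573897011312553 - sqrt(42)/2375637456573897011312553)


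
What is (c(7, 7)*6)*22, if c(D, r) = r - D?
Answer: 0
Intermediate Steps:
(c(7, 7)*6)*22 = ((7 - 1*7)*6)*22 = ((7 - 7)*6)*22 = (0*6)*22 = 0*22 = 0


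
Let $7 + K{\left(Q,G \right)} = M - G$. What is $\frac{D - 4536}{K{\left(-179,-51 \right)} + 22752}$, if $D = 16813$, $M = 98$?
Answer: $\frac{12277}{22894} \approx 0.53625$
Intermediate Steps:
$K{\left(Q,G \right)} = 91 - G$ ($K{\left(Q,G \right)} = -7 - \left(-98 + G\right) = 91 - G$)
$\frac{D - 4536}{K{\left(-179,-51 \right)} + 22752} = \frac{16813 - 4536}{\left(91 - -51\right) + 22752} = \frac{12277}{\left(91 + 51\right) + 22752} = \frac{12277}{142 + 22752} = \frac{12277}{22894}$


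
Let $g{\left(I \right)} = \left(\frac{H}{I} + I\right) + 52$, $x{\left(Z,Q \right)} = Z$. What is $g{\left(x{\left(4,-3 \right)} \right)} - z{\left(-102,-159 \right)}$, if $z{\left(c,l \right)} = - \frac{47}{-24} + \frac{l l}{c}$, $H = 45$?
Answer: $\frac{127763}{408} \approx 313.14$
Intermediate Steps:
$g{\left(I \right)} = 52 + I + \frac{45}{I}$ ($g{\left(I \right)} = \left(\frac{45}{I} + I\right) + 52 = \left(I + \frac{45}{I}\right) + 52 = 52 + I + \frac{45}{I}$)
$z{\left(c,l \right)} = \frac{47}{24} + \frac{l^{2}}{c}$ ($z{\left(c,l \right)} = \left(-47\right) \left(- \frac{1}{24}\right) + \frac{l^{2}}{c} = \frac{47}{24} + \frac{l^{2}}{c}$)
$g{\left(x{\left(4,-3 \right)} \right)} - z{\left(-102,-159 \right)} = \left(52 + 4 + \frac{45}{4}\right) - \left(\frac{47}{24} + \frac{\left(-159\right)^{2}}{-102}\right) = \left(52 + 4 + 45 \cdot \frac{1}{4}\right) - \left(\frac{47}{24} - \frac{8427}{34}\right) = \left(52 + 4 + \frac{45}{4}\right) - \left(\frac{47}{24} - \frac{8427}{34}\right) = \frac{269}{4} - - \frac{100325}{408} = \frac{269}{4} + \frac{100325}{408} = \frac{127763}{408}$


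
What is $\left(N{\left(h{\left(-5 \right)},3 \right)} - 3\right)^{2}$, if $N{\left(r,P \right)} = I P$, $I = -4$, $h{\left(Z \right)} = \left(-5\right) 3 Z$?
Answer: $225$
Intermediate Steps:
$h{\left(Z \right)} = - 15 Z$
$N{\left(r,P \right)} = - 4 P$
$\left(N{\left(h{\left(-5 \right)},3 \right)} - 3\right)^{2} = \left(\left(-4\right) 3 - 3\right)^{2} = \left(-12 - 3\right)^{2} = \left(-15\right)^{2} = 225$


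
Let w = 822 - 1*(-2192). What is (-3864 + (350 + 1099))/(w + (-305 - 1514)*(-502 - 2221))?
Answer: -2415/4956151 ≈ -0.00048727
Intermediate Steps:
w = 3014 (w = 822 + 2192 = 3014)
(-3864 + (350 + 1099))/(w + (-305 - 1514)*(-502 - 2221)) = (-3864 + (350 + 1099))/(3014 + (-305 - 1514)*(-502 - 2221)) = (-3864 + 1449)/(3014 - 1819*(-2723)) = -2415/(3014 + 4953137) = -2415/4956151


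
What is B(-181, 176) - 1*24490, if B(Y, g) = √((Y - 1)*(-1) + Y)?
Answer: -24489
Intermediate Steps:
B(Y, g) = 1 (B(Y, g) = √((-1 + Y)*(-1) + Y) = √((1 - Y) + Y) = √1 = 1)
B(-181, 176) - 1*24490 = 1 - 1*24490 = 1 - 24490 = -24489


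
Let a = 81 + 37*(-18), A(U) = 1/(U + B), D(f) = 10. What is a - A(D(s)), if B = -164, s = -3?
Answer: -90089/154 ≈ -584.99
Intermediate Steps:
A(U) = 1/(-164 + U) (A(U) = 1/(U - 164) = 1/(-164 + U))
a = -585 (a = 81 - 666 = -585)
a - A(D(s)) = -585 - 1/(-164 + 10) = -585 - 1/(-154) = -585 - 1*(-1/154) = -585 + 1/154 = -90089/154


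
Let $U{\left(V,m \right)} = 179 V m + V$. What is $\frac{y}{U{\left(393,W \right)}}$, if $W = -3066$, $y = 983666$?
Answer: $- \frac{983666}{215683509} \approx -0.0045607$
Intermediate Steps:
$U{\left(V,m \right)} = V + 179 V m$ ($U{\left(V,m \right)} = 179 V m + V = V + 179 V m$)
$\frac{y}{U{\left(393,W \right)}} = \frac{983666}{393 \left(1 + 179 \left(-3066\right)\right)} = \frac{983666}{393 \left(1 - 548814\right)} = \frac{983666}{393 \left(-548813\right)} = \frac{983666}{-215683509} = 983666 \left(- \frac{1}{215683509}\right) = - \frac{983666}{215683509}$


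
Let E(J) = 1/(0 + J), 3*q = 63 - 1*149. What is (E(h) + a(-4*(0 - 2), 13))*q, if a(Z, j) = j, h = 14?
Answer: -2623/7 ≈ -374.71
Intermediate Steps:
q = -86/3 (q = (63 - 1*149)/3 = (63 - 149)/3 = (⅓)*(-86) = -86/3 ≈ -28.667)
E(J) = 1/J
(E(h) + a(-4*(0 - 2), 13))*q = (1/14 + 13)*(-86/3) = (183/14)*(-86/3) = -2623/7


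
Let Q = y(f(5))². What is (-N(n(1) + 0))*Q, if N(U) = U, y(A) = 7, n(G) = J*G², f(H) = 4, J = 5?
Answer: -245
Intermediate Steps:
n(G) = 5*G²
Q = 49 (Q = 7² = 49)
(-N(n(1) + 0))*Q = -(5*1² + 0)*49 = -(5*1 + 0)*49 = -(5 + 0)*49 = -1*5*49 = -5*49 = -245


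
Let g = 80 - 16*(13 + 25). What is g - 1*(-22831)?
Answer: 22303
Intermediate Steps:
g = -528 (g = 80 - 16*38 = 80 - 608 = -528)
g - 1*(-22831) = -528 - 1*(-22831) = -528 + 22831 = 22303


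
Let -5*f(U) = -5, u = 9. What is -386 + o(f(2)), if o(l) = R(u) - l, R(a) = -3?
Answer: -390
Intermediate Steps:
f(U) = 1 (f(U) = -1/5*(-5) = 1)
o(l) = -3 - l
-386 + o(f(2)) = -386 + (-3 - 1*1) = -386 + (-3 - 1) = -386 - 4 = -390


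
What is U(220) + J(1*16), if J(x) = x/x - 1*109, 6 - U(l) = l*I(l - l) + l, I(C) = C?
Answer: -322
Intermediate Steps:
U(l) = 6 - l (U(l) = 6 - (l*(l - l) + l) = 6 - (l*0 + l) = 6 - (0 + l) = 6 - l)
J(x) = -108 (J(x) = 1 - 109 = -108)
U(220) + J(1*16) = (6 - 1*220) - 108 = (6 - 220) - 108 = -214 - 108 = -322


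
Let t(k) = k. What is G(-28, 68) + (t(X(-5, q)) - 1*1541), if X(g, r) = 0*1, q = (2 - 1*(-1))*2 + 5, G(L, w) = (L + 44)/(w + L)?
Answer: -7703/5 ≈ -1540.6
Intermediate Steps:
G(L, w) = (44 + L)/(L + w)
q = 11 (q = (2 + 1)*2 + 5 = 3*2 + 5 = 6 + 5 = 11)
X(g, r) = 0
G(-28, 68) + (t(X(-5, q)) - 1*1541) = (44 - 28)/(-28 + 68) + (0 - 1*1541) = 16/40 + (0 - 1541) = (1/40)*16 - 1541 = 2/5 - 1541 = -7703/5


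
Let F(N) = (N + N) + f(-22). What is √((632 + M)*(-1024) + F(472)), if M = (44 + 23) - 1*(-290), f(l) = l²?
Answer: 2*I*√252827 ≈ 1005.6*I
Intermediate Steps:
M = 357 (M = 67 + 290 = 357)
F(N) = 484 + 2*N (F(N) = (N + N) + (-22)² = 2*N + 484 = 484 + 2*N)
√((632 + M)*(-1024) + F(472)) = √((632 + 357)*(-1024) + (484 + 2*472)) = √(989*(-1024) + (484 + 944)) = √(-1012736 + 1428) = √(-1011308) = 2*I*√252827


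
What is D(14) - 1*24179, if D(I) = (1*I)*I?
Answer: -23983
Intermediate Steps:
D(I) = I**2 (D(I) = I*I = I**2)
D(14) - 1*24179 = 14**2 - 1*24179 = 196 - 24179 = -23983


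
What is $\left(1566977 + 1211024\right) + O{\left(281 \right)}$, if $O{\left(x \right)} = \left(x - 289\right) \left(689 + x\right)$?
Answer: $2770241$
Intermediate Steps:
$O{\left(x \right)} = \left(-289 + x\right) \left(689 + x\right)$
$\left(1566977 + 1211024\right) + O{\left(281 \right)} = \left(1566977 + 1211024\right) + \left(-199121 + 281^{2} + 400 \cdot 281\right) = 2778001 + \left(-199121 + 78961 + 112400\right) = 2778001 - 7760 = 2770241$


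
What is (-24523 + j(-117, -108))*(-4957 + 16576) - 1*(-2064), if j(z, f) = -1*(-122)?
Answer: -283513155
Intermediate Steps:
j(z, f) = 122
(-24523 + j(-117, -108))*(-4957 + 16576) - 1*(-2064) = (-24523 + 122)*(-4957 + 16576) - 1*(-2064) = -24401*11619 + 2064 = -283515219 + 2064 = -283513155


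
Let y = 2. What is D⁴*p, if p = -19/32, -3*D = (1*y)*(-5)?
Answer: -11875/162 ≈ -73.302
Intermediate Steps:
D = 10/3 (D = -1*2*(-5)/3 = -2*(-5)/3 = -⅓*(-10) = 10/3 ≈ 3.3333)
p = -19/32 (p = -19*1/32 = -19/32 ≈ -0.59375)
D⁴*p = (10/3)⁴*(-19/32) = (10000/81)*(-19/32) = -11875/162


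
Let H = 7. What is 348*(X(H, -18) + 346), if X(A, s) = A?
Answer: 122844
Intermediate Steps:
348*(X(H, -18) + 346) = 348*(7 + 346) = 348*353 = 122844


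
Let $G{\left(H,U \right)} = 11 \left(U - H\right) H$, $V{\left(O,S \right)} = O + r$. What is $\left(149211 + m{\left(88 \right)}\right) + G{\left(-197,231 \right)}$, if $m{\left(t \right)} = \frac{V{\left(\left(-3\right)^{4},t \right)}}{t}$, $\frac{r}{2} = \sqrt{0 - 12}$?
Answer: $- \frac{68487239}{88} + \frac{i \sqrt{3}}{22} \approx -7.7826 \cdot 10^{5} + 0.07873 i$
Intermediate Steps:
$r = 4 i \sqrt{3}$ ($r = 2 \sqrt{0 - 12} = 2 \sqrt{-12} = 2 \cdot 2 i \sqrt{3} = 4 i \sqrt{3} \approx 6.9282 i$)
$V{\left(O,S \right)} = O + 4 i \sqrt{3}$
$m{\left(t \right)} = \frac{81 + 4 i \sqrt{3}}{t}$ ($m{\left(t \right)} = \frac{\left(-3\right)^{4} + 4 i \sqrt{3}}{t} = \frac{81 + 4 i \sqrt{3}}{t}$)
$G{\left(H,U \right)} = 11 H \left(U - H\right)$
$\left(149211 + m{\left(88 \right)}\right) + G{\left(-197,231 \right)} = \left(149211 + \frac{81 + 4 i \sqrt{3}}{88}\right) + 11 \left(-197\right) \left(231 - -197\right) = \left(149211 + \frac{81 + 4 i \sqrt{3}}{88}\right) + 11 \left(-197\right) \left(231 + 197\right) = \left(149211 + \left(\frac{81}{88} + \frac{i \sqrt{3}}{22}\right)\right) + 11 \left(-197\right) 428 = \left(\frac{13130649}{88} + \frac{i \sqrt{3}}{22}\right) - 927476 = - \frac{68487239}{88} + \frac{i \sqrt{3}}{22}$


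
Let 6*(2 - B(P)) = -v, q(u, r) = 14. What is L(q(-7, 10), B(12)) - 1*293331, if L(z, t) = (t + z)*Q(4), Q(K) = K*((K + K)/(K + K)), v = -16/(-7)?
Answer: -6158575/21 ≈ -2.9327e+5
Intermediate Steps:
v = 16/7 (v = -16*(-⅐) = 16/7 ≈ 2.2857)
Q(K) = K (Q(K) = K*((2*K)/((2*K))) = K*((2*K)*(1/(2*K))) = K*1 = K)
B(P) = 50/21 (B(P) = 2 - (-1)*16/(6*7) = 2 - ⅙*(-16/7) = 2 + 8/21 = 50/21)
L(z, t) = 4*t + 4*z (L(z, t) = (t + z)*4 = 4*t + 4*z)
L(q(-7, 10), B(12)) - 1*293331 = (4*(50/21) + 4*14) - 1*293331 = (200/21 + 56) - 293331 = 1376/21 - 293331 = -6158575/21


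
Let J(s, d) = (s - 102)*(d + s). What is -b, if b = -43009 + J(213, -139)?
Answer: 34795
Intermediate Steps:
J(s, d) = (-102 + s)*(d + s)
b = -34795 (b = -43009 + (213² - 102*(-139) - 102*213 - 139*213) = -43009 + (45369 + 14178 - 21726 - 29607) = -43009 + 8214 = -34795)
-b = -1*(-34795) = 34795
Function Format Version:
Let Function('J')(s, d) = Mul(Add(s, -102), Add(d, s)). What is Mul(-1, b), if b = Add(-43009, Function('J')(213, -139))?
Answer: 34795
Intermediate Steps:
Function('J')(s, d) = Mul(Add(-102, s), Add(d, s))
b = -34795 (b = Add(-43009, Add(Pow(213, 2), Mul(-102, -139), Mul(-102, 213), Mul(-139, 213))) = Add(-43009, Add(45369, 14178, -21726, -29607)) = Add(-43009, 8214) = -34795)
Mul(-1, b) = Mul(-1, -34795) = 34795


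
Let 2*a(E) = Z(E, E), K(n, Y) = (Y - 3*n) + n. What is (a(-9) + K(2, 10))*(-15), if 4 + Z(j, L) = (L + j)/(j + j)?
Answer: -135/2 ≈ -67.500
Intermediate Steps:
Z(j, L) = -4 + (L + j)/(2*j) (Z(j, L) = -4 + (L + j)/(j + j) = -4 + (L + j)/((2*j)) = -4 + (L + j)*(1/(2*j)) = -4 + (L + j)/(2*j))
K(n, Y) = Y - 2*n
a(E) = -3/2 (a(E) = ((E - 7*E)/(2*E))/2 = ((-6*E)/(2*E))/2 = (½)*(-3) = -3/2)
(a(-9) + K(2, 10))*(-15) = (-3/2 + (10 - 2*2))*(-15) = (-3/2 + (10 - 4))*(-15) = (-3/2 + 6)*(-15) = (9/2)*(-15) = -135/2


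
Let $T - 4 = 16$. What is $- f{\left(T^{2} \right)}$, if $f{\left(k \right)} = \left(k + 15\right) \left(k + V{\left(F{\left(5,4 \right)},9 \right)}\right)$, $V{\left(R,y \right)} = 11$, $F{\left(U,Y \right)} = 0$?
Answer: $-170565$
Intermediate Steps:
$T = 20$ ($T = 4 + 16 = 20$)
$f{\left(k \right)} = \left(11 + k\right) \left(15 + k\right)$ ($f{\left(k \right)} = \left(k + 15\right) \left(k + 11\right) = \left(15 + k\right) \left(11 + k\right) = \left(11 + k\right) \left(15 + k\right)$)
$- f{\left(T^{2} \right)} = - (165 + \left(20^{2}\right)^{2} + 26 \cdot 20^{2}) = - (165 + 400^{2} + 26 \cdot 400) = - (165 + 160000 + 10400) = \left(-1\right) 170565 = -170565$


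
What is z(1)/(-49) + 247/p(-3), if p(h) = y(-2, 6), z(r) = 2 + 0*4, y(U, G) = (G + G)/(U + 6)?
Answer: 12097/147 ≈ 82.292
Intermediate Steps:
y(U, G) = 2*G/(6 + U) (y(U, G) = (2*G)/(6 + U) = 2*G/(6 + U))
z(r) = 2 (z(r) = 2 + 0 = 2)
p(h) = 3 (p(h) = 2*6/(6 - 2) = 2*6/4 = 2*6*(1/4) = 3)
z(1)/(-49) + 247/p(-3) = 2/(-49) + 247/3 = 2*(-1/49) + 247*(1/3) = -2/49 + 247/3 = 12097/147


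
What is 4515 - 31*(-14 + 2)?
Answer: 4887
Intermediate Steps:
4515 - 31*(-14 + 2) = 4515 - 31*(-12) = 4515 + 372 = 4887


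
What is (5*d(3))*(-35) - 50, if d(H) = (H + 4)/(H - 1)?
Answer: -1325/2 ≈ -662.50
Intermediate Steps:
d(H) = (4 + H)/(-1 + H)
(5*d(3))*(-35) - 50 = (5*((4 + 3)/(-1 + 3)))*(-35) - 50 = (5*(7/2))*(-35) - 50 = (35/2)*(-35) - 50 = -1225/2 - 50 = -1325/2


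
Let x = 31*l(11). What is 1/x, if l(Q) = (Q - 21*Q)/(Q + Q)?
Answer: -1/310 ≈ -0.0032258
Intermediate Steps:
l(Q) = -10 (l(Q) = (-20*Q)/((2*Q)) = (-20*Q)*(1/(2*Q)) = -10)
x = -310 (x = 31*(-10) = -310)
1/x = 1/(-310) = -1/310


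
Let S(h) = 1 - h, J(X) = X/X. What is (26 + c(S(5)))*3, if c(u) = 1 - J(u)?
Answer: 78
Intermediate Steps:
J(X) = 1
c(u) = 0 (c(u) = 1 - 1*1 = 1 - 1 = 0)
(26 + c(S(5)))*3 = (26 + 0)*3 = 26*3 = 78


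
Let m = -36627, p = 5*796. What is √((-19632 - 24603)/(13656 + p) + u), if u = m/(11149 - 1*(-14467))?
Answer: I*√3139542123644847/28235236 ≈ 1.9845*I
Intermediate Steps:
p = 3980
u = -36627/25616 (u = -36627/(11149 - 1*(-14467)) = -36627/(11149 + 14467) = -36627/25616 ≈ -1.4298)
√((-19632 - 24603)/(13656 + p) + u) = √((-19632 - 24603)/(13656 + 3980) - 36627/25616) = √(-44235/17636 - 36627/25616) = √(-444769383/112940944) = I*√3139542123644847/28235236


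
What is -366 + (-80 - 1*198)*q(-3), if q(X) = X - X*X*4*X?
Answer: -29556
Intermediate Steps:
q(X) = X - 4*X³ (q(X) = X - X²*4*X = X - 4*X³)
-366 + (-80 - 1*198)*q(-3) = -366 + (-80 - 1*198)*(-3 - 4*(-3)³) = -366 + (-80 - 198)*(-3 - 4*(-27)) = -366 - 278*(-3 + 108) = -366 - 278*105 = -366 - 29190 = -29556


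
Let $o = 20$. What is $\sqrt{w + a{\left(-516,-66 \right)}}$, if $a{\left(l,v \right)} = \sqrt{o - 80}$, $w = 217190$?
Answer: $\sqrt{217190 + 2 i \sqrt{15}} \approx 466.04 + 0.0083 i$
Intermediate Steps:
$a{\left(l,v \right)} = 2 i \sqrt{15}$ ($a{\left(l,v \right)} = \sqrt{20 - 80} = \sqrt{-60} = 2 i \sqrt{15}$)
$\sqrt{w + a{\left(-516,-66 \right)}} = \sqrt{217190 + 2 i \sqrt{15}}$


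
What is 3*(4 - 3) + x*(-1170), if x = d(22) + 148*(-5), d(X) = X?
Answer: 840063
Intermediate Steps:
x = -718 (x = 22 + 148*(-5) = 22 - 740 = -718)
3*(4 - 3) + x*(-1170) = 3*(4 - 3) - 718*(-1170) = 3*1 + 840060 = 3 + 840060 = 840063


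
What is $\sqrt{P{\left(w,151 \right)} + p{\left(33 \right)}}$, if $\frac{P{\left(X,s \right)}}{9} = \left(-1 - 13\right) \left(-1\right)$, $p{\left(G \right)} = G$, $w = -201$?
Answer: $\sqrt{159} \approx 12.61$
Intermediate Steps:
$P{\left(X,s \right)} = 126$ ($P{\left(X,s \right)} = 9 \left(-1 - 13\right) \left(-1\right) = 9 \left(\left(-14\right) \left(-1\right)\right) = 9 \cdot 14 = 126$)
$\sqrt{P{\left(w,151 \right)} + p{\left(33 \right)}} = \sqrt{126 + 33} = \sqrt{159}$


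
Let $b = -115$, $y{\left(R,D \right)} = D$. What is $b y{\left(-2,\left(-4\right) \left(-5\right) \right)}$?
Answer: $-2300$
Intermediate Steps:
$b y{\left(-2,\left(-4\right) \left(-5\right) \right)} = - 115 \left(\left(-4\right) \left(-5\right)\right) = \left(-115\right) 20 = -2300$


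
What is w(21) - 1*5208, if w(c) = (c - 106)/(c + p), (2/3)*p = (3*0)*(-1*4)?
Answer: -109453/21 ≈ -5212.0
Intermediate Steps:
p = 0 (p = 3*((3*0)*(-1*4))/2 = 3*(0*(-4))/2 = (3/2)*0 = 0)
w(c) = (-106 + c)/c (w(c) = (c - 106)/(c + 0) = (-106 + c)/c)
w(21) - 1*5208 = (-106 + 21)/21 - 1*5208 = (1/21)*(-85) - 5208 = -85/21 - 5208 = -109453/21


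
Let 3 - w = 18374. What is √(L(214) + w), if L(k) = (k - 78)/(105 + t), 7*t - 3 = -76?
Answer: 5*I*√80503503/331 ≈ 135.53*I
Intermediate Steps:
w = -18371 (w = 3 - 1*18374 = 3 - 18374 = -18371)
t = -73/7 (t = 3/7 + (⅐)*(-76) = 3/7 - 76/7 = -73/7 ≈ -10.429)
L(k) = -273/331 + 7*k/662 (L(k) = (k - 78)/(105 - 73/7) = (-78 + k)/(662/7) = (-78 + k)*(7/662) = -273/331 + 7*k/662)
√(L(214) + w) = √((-273/331 + (7/662)*214) - 18371) = √((-273/331 + 749/331) - 18371) = √(476/331 - 18371) = √(-6080325/331) = 5*I*√80503503/331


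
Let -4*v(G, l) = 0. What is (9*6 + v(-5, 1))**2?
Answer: 2916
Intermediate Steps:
v(G, l) = 0 (v(G, l) = -1/4*0 = 0)
(9*6 + v(-5, 1))**2 = (9*6 + 0)**2 = (54 + 0)**2 = 54**2 = 2916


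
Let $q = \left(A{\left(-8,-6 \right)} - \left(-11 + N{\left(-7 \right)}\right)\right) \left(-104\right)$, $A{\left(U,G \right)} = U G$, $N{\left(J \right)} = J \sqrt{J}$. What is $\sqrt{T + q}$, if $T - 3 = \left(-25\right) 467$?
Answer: $2 \sqrt{-4452 - 182 i \sqrt{7}} \approx 7.2063 - 133.64 i$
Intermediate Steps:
$N{\left(J \right)} = J^{\frac{3}{2}}$
$A{\left(U,G \right)} = G U$
$T = -11672$ ($T = 3 - 11675 = -11672$)
$q = -6136 - 728 i \sqrt{7}$ ($q = \left(\left(-6\right) \left(-8\right) + \left(11 - \left(-7\right)^{\frac{3}{2}}\right)\right) \left(-104\right) = \left(48 + \left(11 - - 7 i \sqrt{7}\right)\right) \left(-104\right) = \left(48 + \left(11 + 7 i \sqrt{7}\right)\right) \left(-104\right) = \left(59 + 7 i \sqrt{7}\right) \left(-104\right) = -6136 - 728 i \sqrt{7} \approx -6136.0 - 1926.1 i$)
$\sqrt{T + q} = \sqrt{-11672 - \left(6136 + 728 i \sqrt{7}\right)} = \sqrt{-17808 - 728 i \sqrt{7}}$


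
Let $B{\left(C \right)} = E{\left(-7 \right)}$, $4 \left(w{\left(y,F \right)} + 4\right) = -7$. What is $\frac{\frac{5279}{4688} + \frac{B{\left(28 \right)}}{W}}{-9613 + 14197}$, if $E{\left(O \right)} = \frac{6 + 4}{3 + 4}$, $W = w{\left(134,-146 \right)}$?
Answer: $\frac{662399}{3459856512} \approx 0.00019145$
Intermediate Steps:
$w{\left(y,F \right)} = - \frac{23}{4}$ ($w{\left(y,F \right)} = -4 + \frac{1}{4} \left(-7\right) = -4 - \frac{7}{4} = - \frac{23}{4}$)
$W = - \frac{23}{4} \approx -5.75$
$E{\left(O \right)} = \frac{10}{7}$
$B{\left(C \right)} = \frac{10}{7}$
$\frac{\frac{5279}{4688} + \frac{B{\left(28 \right)}}{W}}{-9613 + 14197} = \frac{\frac{5279}{4688} + \frac{10}{7 \left(- \frac{23}{4}\right)}}{-9613 + 14197} = \frac{5279 \cdot \frac{1}{4688} + \frac{10}{7} \left(- \frac{4}{23}\right)}{4584} = \left(\frac{5279}{4688} - \frac{40}{161}\right) \frac{1}{4584} = \frac{662399}{754768} \cdot \frac{1}{4584} = \frac{662399}{3459856512}$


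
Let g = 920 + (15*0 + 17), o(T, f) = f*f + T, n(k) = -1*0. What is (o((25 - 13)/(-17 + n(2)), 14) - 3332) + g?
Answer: -37395/17 ≈ -2199.7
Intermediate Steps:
n(k) = 0
o(T, f) = T + f² (o(T, f) = f² + T = T + f²)
g = 937 (g = 920 + (0 + 17) = 920 + 17 = 937)
(o((25 - 13)/(-17 + n(2)), 14) - 3332) + g = (((25 - 13)/(-17 + 0) + 14²) - 3332) + 937 = ((12/(-17) + 196) - 3332) + 937 = ((12*(-1/17) + 196) - 3332) + 937 = ((-12/17 + 196) - 3332) + 937 = (3320/17 - 3332) + 937 = -53324/17 + 937 = -37395/17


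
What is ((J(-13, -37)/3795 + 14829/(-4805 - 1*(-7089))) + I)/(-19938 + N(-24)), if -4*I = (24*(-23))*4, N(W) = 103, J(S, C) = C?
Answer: -4840806107/171925416300 ≈ -0.028156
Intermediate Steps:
I = 552 (I = -24*(-23)*4/4 = -(-138)*4 = -1/4*(-2208) = 552)
((J(-13, -37)/3795 + 14829/(-4805 - 1*(-7089))) + I)/(-19938 + N(-24)) = ((-37/3795 + 14829/(-4805 - 1*(-7089))) + 552)/(-19938 + 103) = ((-37*1/3795 + 14829/(-4805 + 7089)) + 552)/(-19835) = ((-37/3795 + 14829/2284) + 552)*(-1/19835) = (56191547/8667780 + 552)*(-1/19835) = (4840806107/8667780)*(-1/19835) = -4840806107/171925416300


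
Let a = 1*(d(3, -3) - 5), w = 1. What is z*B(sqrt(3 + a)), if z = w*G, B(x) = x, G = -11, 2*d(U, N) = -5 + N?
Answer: -11*I*sqrt(6) ≈ -26.944*I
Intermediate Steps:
d(U, N) = -5/2 + N/2 (d(U, N) = (-5 + N)/2 = -5/2 + N/2)
a = -9 (a = 1*((-5/2 + (1/2)*(-3)) - 5) = 1*((-5/2 - 3/2) - 5) = 1*(-4 - 5) = 1*(-9) = -9)
z = -11 (z = 1*(-11) = -11)
z*B(sqrt(3 + a)) = -11*sqrt(3 - 9) = -11*I*sqrt(6)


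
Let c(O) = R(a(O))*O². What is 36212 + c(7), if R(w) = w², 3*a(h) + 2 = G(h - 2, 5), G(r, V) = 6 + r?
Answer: 36653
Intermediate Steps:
a(h) = ⅔ + h/3 (a(h) = -⅔ + (6 + (h - 2))/3 = -⅔ + (6 + (-2 + h))/3 = -⅔ + (4 + h)/3 = -⅔ + (4/3 + h/3) = ⅔ + h/3)
c(O) = O²*(⅔ + O/3)² (c(O) = (⅔ + O/3)²*O² = O²*(⅔ + O/3)²)
36212 + c(7) = 36212 + (⅑)*7²*(2 + 7)² = 36212 + (⅑)*49*9² = 36212 + (⅑)*49*81 = 36212 + 441 = 36653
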